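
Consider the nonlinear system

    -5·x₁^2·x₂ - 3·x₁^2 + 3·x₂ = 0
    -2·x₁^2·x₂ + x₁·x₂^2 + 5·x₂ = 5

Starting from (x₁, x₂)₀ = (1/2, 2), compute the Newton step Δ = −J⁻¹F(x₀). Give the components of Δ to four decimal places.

(0.0873, -0.9231)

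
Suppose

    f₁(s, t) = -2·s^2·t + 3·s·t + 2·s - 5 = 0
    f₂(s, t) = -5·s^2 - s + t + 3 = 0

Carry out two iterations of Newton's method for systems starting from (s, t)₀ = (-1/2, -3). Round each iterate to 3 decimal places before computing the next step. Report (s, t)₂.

At (-1/2, -3): F = (0.000, -0.750).
Jacobian J = [[-4·s·t + 3·t + 2, -2·s^2 + 3·s], [-10·s - 1, 1]].
At the point, J = [[-13.000, -2.000], [4.000, 1.000]] (det J = -5.000).
Solving J·Δ = −F gives Δ = (-0.300, 1.950).
Then the next iterate is (s, t)₁ = (-0.800, -1.050).
Round to (-0.800, -1.050) and repeat: F = (-2.736, -0.450), J = [[-4.510, -3.680], [7.000, 1.000]].
Δ = (0.207, -0.997), so (s, t)₂ = (-0.593, -2.047).

(-0.593, -2.047)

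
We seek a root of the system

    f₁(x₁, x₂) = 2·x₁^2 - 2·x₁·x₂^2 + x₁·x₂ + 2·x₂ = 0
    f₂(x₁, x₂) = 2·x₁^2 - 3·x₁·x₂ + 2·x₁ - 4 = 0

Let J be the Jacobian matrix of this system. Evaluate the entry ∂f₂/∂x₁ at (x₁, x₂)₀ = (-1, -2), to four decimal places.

∂f₂/∂x₁ = 4·x₁ - 3·x₂ + 2.
At (-1, -2) this is 4.0000.

4.0000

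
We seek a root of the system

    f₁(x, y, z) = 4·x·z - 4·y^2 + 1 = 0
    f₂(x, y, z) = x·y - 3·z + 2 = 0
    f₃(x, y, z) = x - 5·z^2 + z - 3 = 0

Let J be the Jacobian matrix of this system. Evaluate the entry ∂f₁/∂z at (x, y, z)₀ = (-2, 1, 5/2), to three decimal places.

∂f₁/∂z = 4·x.
At (-2, 1, 5/2) this is -8.000.

-8.000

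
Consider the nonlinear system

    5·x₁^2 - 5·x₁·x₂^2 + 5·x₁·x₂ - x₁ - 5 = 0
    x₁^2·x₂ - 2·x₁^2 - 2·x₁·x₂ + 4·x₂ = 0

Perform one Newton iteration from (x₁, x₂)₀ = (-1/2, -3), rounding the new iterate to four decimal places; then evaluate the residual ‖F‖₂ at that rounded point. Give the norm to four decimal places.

At (-1/2, -3): F = (26.7500, -16.2500).
Jacobian J = [[10·x₁ - 5·x₂^2 + 5·x₂ - 1, -10·x₁·x₂ + 5·x₁], [2·x₁·x₂ - 4·x₁ - 2·x₂, x₁^2 - 2·x₁ + 4]].
At the point, J = [[-66.0000, -17.5000], [11.0000, 5.2500]] (det J = -154.0000).
Solving J·Δ = −F gives Δ = (-0.9347, 5.0536).
Then the next iterate is (x₁, x₂)₁ = (-1.4347, 2.0536).
Re-evaluating at (-1.4347, 2.0536): F = (22.247628, 14.217328), so ‖F‖₂ = 26.4025.

26.4025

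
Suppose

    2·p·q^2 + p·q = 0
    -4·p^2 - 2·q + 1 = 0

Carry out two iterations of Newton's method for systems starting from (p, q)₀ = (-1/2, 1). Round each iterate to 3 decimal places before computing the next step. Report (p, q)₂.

(0.000, 0.500)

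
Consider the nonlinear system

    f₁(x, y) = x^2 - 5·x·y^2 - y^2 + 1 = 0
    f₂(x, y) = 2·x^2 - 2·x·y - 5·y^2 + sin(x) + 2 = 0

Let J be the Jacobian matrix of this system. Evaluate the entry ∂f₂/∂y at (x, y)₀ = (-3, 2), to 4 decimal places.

-14.0000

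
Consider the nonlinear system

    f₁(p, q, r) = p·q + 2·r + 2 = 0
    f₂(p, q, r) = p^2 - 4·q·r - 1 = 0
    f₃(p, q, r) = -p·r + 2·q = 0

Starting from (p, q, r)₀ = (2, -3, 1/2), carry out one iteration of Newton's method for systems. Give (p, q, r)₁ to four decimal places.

(2.8205, 0.2179, 0.0128)

At (2, -3, 1/2): F = (-3.0000, 9.0000, -7.0000).
Jacobian J = [[q, p, 2], [2·p, -4·r, -4·q], [-r, 2, -p]].
At the point, J = [[-3.0000, 2.0000, 2.0000], [4.0000, -2.0000, 12.0000], [-0.5000, 2.0000, -2.0000]] (det J = 78.0000).
Solving J·Δ = −F gives Δ = (0.8205, 3.2179, -0.4872).
Then the next iterate is (p, q, r)₁ = (2.8205, 0.2179, 0.0128).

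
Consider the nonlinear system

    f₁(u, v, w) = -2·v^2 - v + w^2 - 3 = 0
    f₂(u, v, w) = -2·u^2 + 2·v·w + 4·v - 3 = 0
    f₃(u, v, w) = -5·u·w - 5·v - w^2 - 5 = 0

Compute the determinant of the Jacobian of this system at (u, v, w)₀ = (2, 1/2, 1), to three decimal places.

443.000

J = [[0, -4·v - 1, 2·w], [-4·u, 2·w + 4, 2·v], [-5·w, -5, -5·u - 2·w]].
At the point, J = [[0.000, -3.000, 2.000], [-8.000, 6.000, 1.000], [-5.000, -5.000, -12.000]].
det J = 443.000.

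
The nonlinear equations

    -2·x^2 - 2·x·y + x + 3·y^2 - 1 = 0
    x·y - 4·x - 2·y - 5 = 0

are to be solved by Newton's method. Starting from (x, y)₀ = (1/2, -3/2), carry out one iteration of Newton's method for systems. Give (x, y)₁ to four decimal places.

(-0.5065, -0.9763)

At (1/2, -3/2): F = (7.2500, -4.7500).
Jacobian J = [[-4·x - 2·y + 1, -2·x + 6·y], [y - 4, x - 2]].
At the point, J = [[2.0000, -10.0000], [-5.5000, -1.5000]] (det J = -58.0000).
Solving J·Δ = −F gives Δ = (-1.0065, 0.5237).
Then the next iterate is (x, y)₁ = (-0.5065, -0.9763).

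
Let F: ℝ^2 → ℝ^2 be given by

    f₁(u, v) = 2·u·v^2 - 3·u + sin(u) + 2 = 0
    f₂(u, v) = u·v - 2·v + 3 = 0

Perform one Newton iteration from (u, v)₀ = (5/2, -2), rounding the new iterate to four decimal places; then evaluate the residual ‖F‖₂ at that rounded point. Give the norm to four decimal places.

2.8989

At (5/2, -2): F = (15.098472, 2.0000).
Jacobian J = [[2·v^2 + cos(u) - 3, 4·u·v], [v, u - 2]].
At the point, J = [[4.198856, -20.0000], [-2.0000, 0.5000]] (det J = -37.900572).
Solving J·Δ = −F gives Δ = (1.2546, 1.0183).
Then the next iterate is (u, v)₁ = (3.7546, -0.9817).
Re-evaluating at (3.7546, -0.9817): F = (-2.602252, 1.277509), so ‖F‖₂ = 2.8989.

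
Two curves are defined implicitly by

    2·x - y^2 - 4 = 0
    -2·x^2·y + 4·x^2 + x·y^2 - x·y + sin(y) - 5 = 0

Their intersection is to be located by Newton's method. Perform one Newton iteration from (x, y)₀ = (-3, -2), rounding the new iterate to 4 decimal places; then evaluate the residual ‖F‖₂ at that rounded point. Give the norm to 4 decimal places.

At (-3, -2): F = (-14.0000, 48.090703).
Jacobian J = [[2, -2·y], [-4·x·y + 8·x + y^2 - y, -2·x^2 + 2·x·y - x + cos(y)]].
At the point, J = [[2.0000, 4.0000], [-42.0000, -3.416147]] (det J = 161.167706).
Solving J·Δ = −F gives Δ = (0.8968, 3.0516).
Then the next iterate is (x, y)₁ = (-2.1032, 1.0516).
Re-evaluating at (-2.1032, 1.0516): F = (-9.312263, 4.144494), so ‖F‖₂ = 10.1929.

10.1929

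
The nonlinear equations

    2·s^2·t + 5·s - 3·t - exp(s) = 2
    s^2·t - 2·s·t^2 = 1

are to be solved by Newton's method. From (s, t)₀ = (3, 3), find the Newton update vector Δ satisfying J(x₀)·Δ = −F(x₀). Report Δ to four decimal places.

At (3, 3): F = (37.914463, -28.0000).
Jacobian J = [[4·s·t - exp(s) + 5, 2·s^2 - 3], [2·s·t - 2·t^2, s^2 - 4·s·t]].
At the point, J = [[20.914463, 15.0000], [0.0000, -27.0000]] (det J = -564.690503).
Solving J·Δ = −F gives Δ = (-1.0691, -1.0370).

(-1.0691, -1.0370)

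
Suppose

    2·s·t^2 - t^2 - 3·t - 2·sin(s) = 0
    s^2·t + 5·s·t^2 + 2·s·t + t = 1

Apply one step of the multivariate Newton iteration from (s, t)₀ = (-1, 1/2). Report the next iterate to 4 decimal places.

(0.0252, 0.3063)

At (-1, 1/2): F = (-0.567058, -2.2500).
Jacobian J = [[2·t^2 - 2·cos(s), 4·s·t - 2·t - 3], [2·s·t + 5·t^2 + 2·t, s^2 + 10·s·t + 2·s + 1]].
At the point, J = [[-0.580605, -6.0000], [1.2500, -5.0000]] (det J = 10.403023).
Solving J·Δ = −F gives Δ = (1.0252, -0.1937).
Then the next iterate is (s, t)₁ = (0.0252, 0.3063).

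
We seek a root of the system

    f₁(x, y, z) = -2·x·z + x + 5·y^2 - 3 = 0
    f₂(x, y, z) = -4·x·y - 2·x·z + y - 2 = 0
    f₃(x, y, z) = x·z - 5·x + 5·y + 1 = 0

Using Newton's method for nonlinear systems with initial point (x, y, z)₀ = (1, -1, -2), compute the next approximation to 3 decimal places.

(-0.667, 0.000, -7.667)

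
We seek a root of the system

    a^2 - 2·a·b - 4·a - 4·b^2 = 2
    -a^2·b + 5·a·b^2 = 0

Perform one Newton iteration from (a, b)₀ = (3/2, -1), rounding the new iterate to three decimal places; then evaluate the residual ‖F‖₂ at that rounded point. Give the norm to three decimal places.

6.232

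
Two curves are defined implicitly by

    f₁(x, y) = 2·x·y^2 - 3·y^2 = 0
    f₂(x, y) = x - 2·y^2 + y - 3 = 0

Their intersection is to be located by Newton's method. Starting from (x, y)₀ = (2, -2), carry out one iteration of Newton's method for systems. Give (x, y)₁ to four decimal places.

At (2, -2): F = (4.0000, -11.0000).
Jacobian J = [[2·y^2, 4·x·y - 6·y], [1, -4·y + 1]].
At the point, J = [[8.0000, -4.0000], [1.0000, 9.0000]] (det J = 76.0000).
Solving J·Δ = −F gives Δ = (0.1053, 1.2105).
Then the next iterate is (x, y)₁ = (2.1053, -0.7895).

(2.1053, -0.7895)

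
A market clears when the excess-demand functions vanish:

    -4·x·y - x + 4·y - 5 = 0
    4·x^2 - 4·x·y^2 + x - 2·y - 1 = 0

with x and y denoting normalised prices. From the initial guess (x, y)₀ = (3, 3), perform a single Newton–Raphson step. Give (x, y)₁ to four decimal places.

At (3, 3): F = (-32.0000, -76.0000).
Jacobian J = [[-4·y - 1, -4·x + 4], [8·x - 4·y^2 + 1, -8·x·y - 2]].
At the point, J = [[-13.0000, -8.0000], [-11.0000, -74.0000]] (det J = 874.0000).
Solving J·Δ = −F gives Δ = (-2.0137, -0.7277).
Then the next iterate is (x, y)₁ = (0.9863, 2.2723).

(0.9863, 2.2723)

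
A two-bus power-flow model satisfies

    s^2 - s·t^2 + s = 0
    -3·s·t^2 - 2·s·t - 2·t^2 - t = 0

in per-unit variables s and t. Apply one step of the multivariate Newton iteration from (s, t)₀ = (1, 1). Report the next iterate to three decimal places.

At (1, 1): F = (1.000, -8.000).
Jacobian J = [[2·s - t^2 + 1, -2·s·t], [-3·t^2 - 2·t, -6·s·t - 2·s - 4·t - 1]].
At the point, J = [[2.000, -2.000], [-5.000, -13.000]] (det J = -36.000).
Solving J·Δ = −F gives Δ = (-0.806, -0.306).
Then the next iterate is (s, t)₁ = (0.194, 0.694).

(0.194, 0.694)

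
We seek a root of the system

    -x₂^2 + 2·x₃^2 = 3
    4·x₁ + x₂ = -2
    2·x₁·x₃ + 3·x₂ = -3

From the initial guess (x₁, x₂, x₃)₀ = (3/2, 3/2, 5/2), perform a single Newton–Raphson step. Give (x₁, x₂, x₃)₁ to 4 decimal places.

At (3/2, 3/2, 5/2): F = (7.2500, 9.5000, 15.0000).
Jacobian J = [[0, -2·x₂, 4·x₃], [4, 1, 0], [2·x₃, 3, 2·x₁]].
At the point, J = [[0.0000, -3.0000, 10.0000], [4.0000, 1.0000, 0.0000], [5.0000, 3.0000, 3.0000]] (det J = 106.0000).
Solving J·Δ = −F gives Δ = (-2.2854, -0.3585, -0.8325).
Then the next iterate is (x₁, x₂, x₃)₁ = (-0.7854, 1.1415, 1.6675).

(-0.7854, 1.1415, 1.6675)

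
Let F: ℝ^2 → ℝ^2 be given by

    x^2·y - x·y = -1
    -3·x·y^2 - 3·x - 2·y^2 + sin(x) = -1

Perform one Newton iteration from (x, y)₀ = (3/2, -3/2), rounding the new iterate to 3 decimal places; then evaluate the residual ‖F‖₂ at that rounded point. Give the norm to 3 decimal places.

5.061

At (3/2, -3/2): F = (-0.125, -17.12751).
Jacobian J = [[2·x·y - y, x^2 - x], [-3·y^2 + cos(x) - 3, -6·x·y - 4·y]].
At the point, J = [[-3.000, 0.750], [-9.67926, 19.500]] (det J = -51.24055).
Solving J·Δ = −F gives Δ = (0.203, 0.979).
Then the next iterate is (x, y)₁ = (1.703, -0.521).
Re-evaluating at (1.703, -0.521): F = (0.37625, -5.04740), so ‖F‖₂ = 5.061.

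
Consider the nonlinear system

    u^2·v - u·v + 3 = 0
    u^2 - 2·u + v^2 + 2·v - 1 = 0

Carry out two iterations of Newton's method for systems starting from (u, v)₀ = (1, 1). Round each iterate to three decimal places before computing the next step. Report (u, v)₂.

At (1, 1): F = (3.000, 1.000).
Jacobian J = [[2·u·v - v, u^2 - u], [2·u - 2, 2·v + 2]].
At the point, J = [[1.000, 0.000], [0.000, 4.000]] (det J = 4.000).
Solving J·Δ = −F gives Δ = (-3.000, -0.250).
Then the next iterate is (u, v)₁ = (-2.000, 0.750).
Round to (-2.000, 0.750) and repeat: F = (7.500, 9.06250), J = [[-3.750, 6.000], [-6.000, 3.500]].
Δ = (1.230, -0.482), so (u, v)₂ = (-0.770, 0.268).

(-0.770, 0.268)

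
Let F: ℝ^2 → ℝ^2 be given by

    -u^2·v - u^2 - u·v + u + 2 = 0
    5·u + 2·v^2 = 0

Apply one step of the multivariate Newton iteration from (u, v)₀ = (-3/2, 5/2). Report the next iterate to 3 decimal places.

At (-3/2, 5/2): F = (-3.625, 5.000).
Jacobian J = [[-2·u·v - 2·u - v + 1, -u^2 - u], [5, 4·v]].
At the point, J = [[9.000, -0.750], [5.000, 10.000]] (det J = 93.750).
Solving J·Δ = −F gives Δ = (0.347, -0.673).
Then the next iterate is (u, v)₁ = (-1.153, 1.827).

(-1.153, 1.827)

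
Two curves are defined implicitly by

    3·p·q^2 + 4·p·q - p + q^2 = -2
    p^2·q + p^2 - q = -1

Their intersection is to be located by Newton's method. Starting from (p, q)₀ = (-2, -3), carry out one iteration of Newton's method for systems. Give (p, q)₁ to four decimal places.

(-1.7239, -2.4030)

At (-2, -3): F = (-17.0000, -4.0000).
Jacobian J = [[3·q^2 + 4·q - 1, 6·p·q + 4·p + 2·q], [2·p·q + 2·p, p^2 - 1]].
At the point, J = [[14.0000, 22.0000], [8.0000, 3.0000]] (det J = -134.0000).
Solving J·Δ = −F gives Δ = (0.2761, 0.5970).
Then the next iterate is (p, q)₁ = (-1.7239, -2.4030).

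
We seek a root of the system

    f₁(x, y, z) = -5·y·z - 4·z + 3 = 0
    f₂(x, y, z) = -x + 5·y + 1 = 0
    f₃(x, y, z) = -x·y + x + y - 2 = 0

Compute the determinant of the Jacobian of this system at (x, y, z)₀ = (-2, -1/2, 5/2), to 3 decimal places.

15.750

J = [[0, -5·z, -5·y - 4], [-1, 5, 0], [-y + 1, -x + 1, 0]].
At the point, J = [[0.000, -12.500, -1.500], [-1.000, 5.000, 0.000], [1.500, 3.000, 0.000]].
det J = 15.750.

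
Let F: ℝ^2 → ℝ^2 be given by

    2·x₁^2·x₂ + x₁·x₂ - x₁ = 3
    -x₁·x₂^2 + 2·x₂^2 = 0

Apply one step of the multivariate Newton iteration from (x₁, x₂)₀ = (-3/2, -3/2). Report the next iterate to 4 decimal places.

(-0.8598, -0.8872)

At (-3/2, -3/2): F = (-6.0000, 7.8750).
Jacobian J = [[4·x₁·x₂ + x₂ - 1, 2·x₁^2 + x₁], [-x₂^2, -2·x₁·x₂ + 4·x₂]].
At the point, J = [[6.5000, 3.0000], [-2.2500, -10.5000]] (det J = -61.5000).
Solving J·Δ = −F gives Δ = (0.6402, 0.6128).
Then the next iterate is (x₁, x₂)₁ = (-0.8598, -0.8872).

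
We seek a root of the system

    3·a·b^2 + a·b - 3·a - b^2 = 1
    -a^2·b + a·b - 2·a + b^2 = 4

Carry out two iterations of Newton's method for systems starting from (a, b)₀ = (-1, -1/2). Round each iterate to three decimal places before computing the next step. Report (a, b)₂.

(-0.928, -0.821)

At (-1, -1/2): F = (1.500, -0.750).
Jacobian J = [[3·b^2 + b - 3, 6·a·b + a - 2·b], [-2·a·b + b - 2, -a^2 + a + 2·b]].
At the point, J = [[-2.750, 3.000], [-3.500, -3.000]] (det J = 18.750).
Solving J·Δ = −F gives Δ = (0.120, -0.390).
Then the next iterate is (a, b)₁ = (-0.880, -0.890).
Round to (-0.880, -0.890) and repeat: F = (-0.46004, 0.02452), J = [[-1.51370, 5.59920], [-4.45640, -3.43440]].
Δ = (-0.048, 0.069), so (a, b)₂ = (-0.928, -0.821).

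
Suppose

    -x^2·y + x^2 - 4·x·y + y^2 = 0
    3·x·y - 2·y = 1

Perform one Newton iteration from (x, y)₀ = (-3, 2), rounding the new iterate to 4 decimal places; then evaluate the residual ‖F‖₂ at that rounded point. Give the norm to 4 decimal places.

At (-3, 2): F = (19.0000, -23.0000).
Jacobian J = [[-2·x·y + 2·x - 4·y, -x^2 - 4·x + 2·y], [3·y, 3·x - 2]].
At the point, J = [[-2.0000, 7.0000], [6.0000, -11.0000]] (det J = -20.0000).
Solving J·Δ = −F gives Δ = (-2.4000, -3.4000).
Then the next iterate is (x, y)₁ = (-5.4000, -1.4000).
Re-evaluating at (-5.4000, -1.4000): F = (41.7040, 24.4800), so ‖F‖₂ = 48.3580.

48.3580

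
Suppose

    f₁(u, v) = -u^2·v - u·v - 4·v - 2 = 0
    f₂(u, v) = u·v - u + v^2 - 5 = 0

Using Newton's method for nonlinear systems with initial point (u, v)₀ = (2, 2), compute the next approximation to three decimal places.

(-0.440, 2.240)

At (2, 2): F = (-22.000, 1.000).
Jacobian J = [[-2·u·v - v, -u^2 - u - 4], [v - 1, u + 2·v]].
At the point, J = [[-10.000, -10.000], [1.000, 6.000]] (det J = -50.000).
Solving J·Δ = −F gives Δ = (-2.440, 0.240).
Then the next iterate is (u, v)₁ = (-0.440, 2.240).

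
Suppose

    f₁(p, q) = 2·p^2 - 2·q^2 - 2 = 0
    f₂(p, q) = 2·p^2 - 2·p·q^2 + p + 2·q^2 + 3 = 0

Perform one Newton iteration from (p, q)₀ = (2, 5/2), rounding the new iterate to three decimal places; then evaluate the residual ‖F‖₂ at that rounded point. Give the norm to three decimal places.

1.786

At (2, 5/2): F = (-6.500, 0.500).
Jacobian J = [[4·p, -4·q], [4·p - 2·q^2 + 1, -4·p·q + 4·q]].
At the point, J = [[8.000, -10.000], [-3.500, -10.000]] (det J = -115.000).
Solving J·Δ = −F gives Δ = (0.609, -0.163).
Then the next iterate is (p, q)₁ = (2.609, 2.337).
Re-evaluating at (2.609, 2.337): F = (0.69062, 1.64743), so ‖F‖₂ = 1.786.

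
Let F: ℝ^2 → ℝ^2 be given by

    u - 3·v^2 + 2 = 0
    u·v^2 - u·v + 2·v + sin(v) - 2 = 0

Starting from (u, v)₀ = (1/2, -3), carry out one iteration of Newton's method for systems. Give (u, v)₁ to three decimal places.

At (1/2, -3): F = (-24.500, -2.14112).
Jacobian J = [[1, -6·v], [v^2 - v, 2·u·v - u + cos(v) + 2]].
At the point, J = [[1.000, 18.000], [12.000, -2.48999]] (det J = -218.48999).
Solving J·Δ = −F gives Δ = (0.456, 1.336).
Then the next iterate is (u, v)₁ = (0.956, -1.664).

(0.956, -1.664)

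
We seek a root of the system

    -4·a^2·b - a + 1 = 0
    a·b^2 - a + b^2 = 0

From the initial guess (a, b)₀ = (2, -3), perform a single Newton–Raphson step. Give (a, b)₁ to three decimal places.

(1.379, -1.887)

At (2, -3): F = (47.000, 25.000).
Jacobian J = [[-8·a·b - 1, -4·a^2], [b^2 - 1, 2·a·b + 2·b]].
At the point, J = [[47.000, -16.000], [8.000, -18.000]] (det J = -718.000).
Solving J·Δ = −F gives Δ = (-0.621, 1.113).
Then the next iterate is (a, b)₁ = (1.379, -1.887).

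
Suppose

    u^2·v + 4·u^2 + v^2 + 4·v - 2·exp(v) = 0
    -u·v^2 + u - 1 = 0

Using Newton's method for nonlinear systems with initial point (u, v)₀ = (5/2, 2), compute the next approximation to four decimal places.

At (5/2, 2): F = (34.721888, -8.5000).
Jacobian J = [[2·u·v + 8·u, u^2 + 2·v - 2·exp(v) + 4], [-v^2 + 1, -2·u·v]].
At the point, J = [[30.0000, -0.528112], [-3.0000, -10.0000]] (det J = -301.584337).
Solving J·Δ = −F gives Δ = (-1.1662, -0.5001).
Then the next iterate is (u, v)₁ = (1.3338, 1.4999).

(1.3338, 1.4999)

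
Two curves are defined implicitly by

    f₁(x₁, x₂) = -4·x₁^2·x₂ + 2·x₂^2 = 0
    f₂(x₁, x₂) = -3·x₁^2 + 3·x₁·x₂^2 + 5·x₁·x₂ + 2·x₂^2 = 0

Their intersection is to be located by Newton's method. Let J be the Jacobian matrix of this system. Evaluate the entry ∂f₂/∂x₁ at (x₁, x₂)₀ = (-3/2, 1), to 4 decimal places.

17.0000

∂f₂/∂x₁ = -6·x₁ + 3·x₂^2 + 5·x₂.
At (-3/2, 1) this is 17.0000.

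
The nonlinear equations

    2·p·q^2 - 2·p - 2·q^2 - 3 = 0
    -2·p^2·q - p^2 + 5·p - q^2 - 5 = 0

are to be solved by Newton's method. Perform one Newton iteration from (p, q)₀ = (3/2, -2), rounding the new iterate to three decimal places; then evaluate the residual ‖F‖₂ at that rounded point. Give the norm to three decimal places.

At (3/2, -2): F = (-2.000, 5.250).
Jacobian J = [[2·q^2 - 2, 4·p·q - 4·q], [-4·p·q - 2·p + 5, -2·p^2 - 2·q]].
At the point, J = [[6.000, -4.000], [14.000, -0.500]] (det J = 53.000).
Solving J·Δ = −F gives Δ = (-0.415, -1.123).
Then the next iterate is (p, q)₁ = (1.085, -3.123).
Re-evaluating at (1.085, -3.123): F = (-3.51197, -3.15241), so ‖F‖₂ = 4.719.

4.719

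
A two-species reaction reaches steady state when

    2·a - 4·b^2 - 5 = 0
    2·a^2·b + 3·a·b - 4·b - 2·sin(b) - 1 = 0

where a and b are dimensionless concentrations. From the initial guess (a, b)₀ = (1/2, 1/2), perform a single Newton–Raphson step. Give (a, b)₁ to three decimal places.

At (1/2, 1/2): F = (-5.000, -2.95885).
Jacobian J = [[2, -8·b], [4·a·b + 3·b, 2·a^2 + 3·a - 2·cos(b) - 4]].
At the point, J = [[2.000, -4.000], [2.500, -3.75517]] (det J = 2.48967).
Solving J·Δ = −F gives Δ = (-2.788, -2.644).
Then the next iterate is (a, b)₁ = (-2.288, -2.144).

(-2.288, -2.144)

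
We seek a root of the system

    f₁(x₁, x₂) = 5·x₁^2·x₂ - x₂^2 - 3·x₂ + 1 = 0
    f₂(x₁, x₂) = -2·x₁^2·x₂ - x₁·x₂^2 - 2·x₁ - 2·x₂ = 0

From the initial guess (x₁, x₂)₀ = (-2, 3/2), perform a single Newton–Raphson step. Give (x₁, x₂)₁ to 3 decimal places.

At (-2, 3/2): F = (24.250, -6.500).
Jacobian J = [[10·x₁·x₂, 5·x₁^2 - 2·x₂ - 3], [-4·x₁·x₂ - x₂^2 - 2, -2·x₁^2 - 2·x₁·x₂ - 2]].
At the point, J = [[-30.000, 14.000], [7.750, -4.000]] (det J = 11.500).
Solving J·Δ = −F gives Δ = (0.522, -0.614).
Then the next iterate is (x₁, x₂)₁ = (-1.478, 0.886).

(-1.478, 0.886)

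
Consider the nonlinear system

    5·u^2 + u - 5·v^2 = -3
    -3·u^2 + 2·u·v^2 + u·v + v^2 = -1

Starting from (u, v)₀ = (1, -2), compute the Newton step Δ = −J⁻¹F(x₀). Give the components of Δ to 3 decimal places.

(-0.322, 0.727)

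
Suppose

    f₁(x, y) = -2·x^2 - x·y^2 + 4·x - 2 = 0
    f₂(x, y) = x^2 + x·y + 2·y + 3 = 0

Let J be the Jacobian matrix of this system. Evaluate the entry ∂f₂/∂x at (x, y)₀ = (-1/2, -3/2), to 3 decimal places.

-2.500

∂f₂/∂x = 2·x + y.
At (-1/2, -3/2) this is -2.500.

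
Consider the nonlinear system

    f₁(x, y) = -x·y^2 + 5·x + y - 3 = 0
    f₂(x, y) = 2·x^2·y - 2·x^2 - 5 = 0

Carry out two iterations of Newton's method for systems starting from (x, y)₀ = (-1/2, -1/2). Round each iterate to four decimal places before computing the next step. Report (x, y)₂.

(-0.7028, 2.3622)

At (-1/2, -1/2): F = (-5.8750, -5.7500).
Jacobian J = [[-y^2 + 5, -2·x·y + 1], [4·x·y - 4·x, 2·x^2]].
At the point, J = [[4.7500, 0.5000], [3.0000, 0.5000]] (det J = 0.8750).
Solving J·Δ = −F gives Δ = (0.0714, 11.0714).
Then the next iterate is (x, y)₁ = (-0.4286, 10.5714).
Round to (-0.4286, 10.5714) and repeat: F = (53.326378, -1.483507), J = [[-106.754498, 10.061804], [-16.409208, 0.367396]].
Δ = (-0.2742, -8.2092), so (x, y)₂ = (-0.7028, 2.3622).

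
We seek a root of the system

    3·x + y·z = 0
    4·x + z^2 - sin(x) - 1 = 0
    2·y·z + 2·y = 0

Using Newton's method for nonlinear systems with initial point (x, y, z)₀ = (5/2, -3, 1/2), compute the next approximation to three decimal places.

At (5/2, -3, 1/2): F = (6.000, 8.65153, -9.000).
Jacobian J = [[3, z, y], [-cos(x) + 4, 0, 2·z], [0, 2·z + 2, 2·y]].
At the point, J = [[3.000, 0.500, -3.000], [4.80114, 0.000, 1.000], [0.000, 3.000, -6.000]] (det J = -37.80686).
Solving J·Δ = −F gives Δ = (-1.968, 4.596, 0.798).
Then the next iterate is (x, y, z)₁ = (0.532, 1.596, 1.298).

(0.532, 1.596, 1.298)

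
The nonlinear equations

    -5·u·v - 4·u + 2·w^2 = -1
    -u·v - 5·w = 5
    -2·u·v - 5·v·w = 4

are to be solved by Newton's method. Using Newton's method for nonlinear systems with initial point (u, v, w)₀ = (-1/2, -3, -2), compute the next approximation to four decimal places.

(-0.8615, -0.4462, -1.2615)

At (-1/2, -3, -2): F = (3.5000, 3.5000, -37.0000).
Jacobian J = [[-5·v - 4, -5·u, 4·w], [-v, -u, -5], [-2·v, -2·u - 5·w, -5·v]].
At the point, J = [[11.0000, 2.5000, -8.0000], [3.0000, 0.5000, -5.0000], [6.0000, 11.0000, 15.0000]] (det J = 260.0000).
Solving J·Δ = −F gives Δ = (-0.3615, 2.5538, 0.7385).
Then the next iterate is (u, v, w)₁ = (-0.8615, -0.4462, -1.2615).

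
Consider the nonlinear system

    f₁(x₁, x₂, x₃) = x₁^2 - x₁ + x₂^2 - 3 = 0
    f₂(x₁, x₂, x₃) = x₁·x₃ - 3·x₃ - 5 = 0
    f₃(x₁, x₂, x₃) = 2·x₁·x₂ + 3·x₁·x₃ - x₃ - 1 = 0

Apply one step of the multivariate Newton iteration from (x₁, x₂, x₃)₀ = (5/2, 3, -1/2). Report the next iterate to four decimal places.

At (5/2, 3, -1/2): F = (9.7500, -4.7500, 10.7500).
Jacobian J = [[2·x₁ - 1, 2·x₂, 0], [x₃, 0, x₁ - 3], [2·x₂ + 3·x₃, 2·x₁, 3·x₁ - 1]].
At the point, J = [[4.0000, 6.0000, 0.0000], [-0.5000, 0.0000, -0.5000], [4.5000, 5.0000, 6.5000]] (det J = 16.0000).
Solving J·Δ = −F gives Δ = (-11.0859, 5.7656, 1.5859).
Then the next iterate is (x₁, x₂, x₃)₁ = (-8.5859, 8.7656, 1.0859).

(-8.5859, 8.7656, 1.0859)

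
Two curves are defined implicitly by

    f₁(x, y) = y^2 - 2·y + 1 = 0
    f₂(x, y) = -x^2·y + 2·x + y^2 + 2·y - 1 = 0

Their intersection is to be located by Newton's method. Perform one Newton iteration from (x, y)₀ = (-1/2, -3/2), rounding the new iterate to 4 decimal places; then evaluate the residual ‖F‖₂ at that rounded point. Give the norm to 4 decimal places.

26.9555

At (-1/2, -3/2): F = (6.2500, -2.3750).
Jacobian J = [[0, 2·y - 2], [-2·x·y + 2, -x^2 + 2·y + 2]].
At the point, J = [[0.0000, -5.0000], [0.5000, -1.2500]] (det J = 2.5000).
Solving J·Δ = −F gives Δ = (7.8750, 1.2500).
Then the next iterate is (x, y)₁ = (7.3750, -0.2500).
Re-evaluating at (7.3750, -0.2500): F = (1.5625, 26.910156), so ‖F‖₂ = 26.9555.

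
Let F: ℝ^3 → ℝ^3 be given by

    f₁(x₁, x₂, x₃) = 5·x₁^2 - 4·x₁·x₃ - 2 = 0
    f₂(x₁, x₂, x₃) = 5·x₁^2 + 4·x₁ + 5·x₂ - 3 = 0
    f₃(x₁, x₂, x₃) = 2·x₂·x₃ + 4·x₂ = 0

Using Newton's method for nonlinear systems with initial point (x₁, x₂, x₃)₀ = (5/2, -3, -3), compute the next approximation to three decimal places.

At (5/2, -3, -3): F = (59.250, 23.250, 6.000).
Jacobian J = [[10·x₁ - 4·x₃, 0, -4·x₁], [10·x₁ + 4, 5, 0], [0, 2·x₃ + 4, 2·x₂]].
At the point, J = [[37.000, 0.000, -10.000], [29.000, 5.000, 0.000], [0.000, -2.000, -6.000]] (det J = -530.000).
Solving J·Δ = −F gives Δ = (-1.910, 6.430, -1.143).
Then the next iterate is (x₁, x₂, x₃)₁ = (0.590, 3.430, -4.143).

(0.590, 3.430, -4.143)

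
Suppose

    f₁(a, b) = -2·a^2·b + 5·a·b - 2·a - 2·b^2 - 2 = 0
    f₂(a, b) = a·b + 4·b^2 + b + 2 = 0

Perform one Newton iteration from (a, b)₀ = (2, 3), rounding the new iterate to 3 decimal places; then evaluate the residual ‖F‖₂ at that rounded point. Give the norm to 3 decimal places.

13.687

At (2, 3): F = (-18.000, 47.000).
Jacobian J = [[-4·a·b + 5·b - 2, -2·a^2 + 5·a - 4·b], [b, a + 8·b + 1]].
At the point, J = [[-11.000, -10.000], [3.000, 27.000]] (det J = -267.000).
Solving J·Δ = −F gives Δ = (-0.060, -1.734).
Then the next iterate is (a, b)₁ = (1.940, 1.266).
Re-evaluating at (1.940, 1.266): F = (-6.33475, 12.13306), so ‖F‖₂ = 13.687.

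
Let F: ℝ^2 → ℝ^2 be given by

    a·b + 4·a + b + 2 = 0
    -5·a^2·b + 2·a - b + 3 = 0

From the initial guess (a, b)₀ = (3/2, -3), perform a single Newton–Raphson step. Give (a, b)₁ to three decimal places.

At (3/2, -3): F = (0.500, 42.750).
Jacobian J = [[b + 4, a + 1], [-10·a·b + 2, -5·a^2 - 1]].
At the point, J = [[1.000, 2.500], [47.000, -12.250]] (det J = -129.750).
Solving J·Δ = −F gives Δ = (-0.871, 0.148).
Then the next iterate is (a, b)₁ = (0.629, -2.852).

(0.629, -2.852)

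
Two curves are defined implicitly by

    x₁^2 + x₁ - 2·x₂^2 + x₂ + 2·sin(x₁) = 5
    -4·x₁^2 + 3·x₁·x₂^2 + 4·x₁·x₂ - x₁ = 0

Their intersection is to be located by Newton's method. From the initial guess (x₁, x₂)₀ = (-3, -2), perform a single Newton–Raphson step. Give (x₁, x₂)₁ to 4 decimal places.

(-2.5561, -0.6244)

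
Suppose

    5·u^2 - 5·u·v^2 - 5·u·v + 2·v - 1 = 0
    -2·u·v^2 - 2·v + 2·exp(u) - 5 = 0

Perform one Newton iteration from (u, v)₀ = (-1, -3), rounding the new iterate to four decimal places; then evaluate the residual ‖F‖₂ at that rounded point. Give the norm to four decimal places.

7.3234

At (-1, -3): F = (28.0000, 19.735759).
Jacobian J = [[10·u - 5·v^2 - 5·v, -10·u·v - 5·u + 2], [-2·v^2 + 2·exp(u), -4·u·v - 2]].
At the point, J = [[-40.0000, -23.0000], [-17.264241, -14.0000]] (det J = 162.922454).
Solving J·Δ = −F gives Δ = (-0.3801, 1.8784).
Then the next iterate is (u, v)₁ = (-1.3801, -1.1216).
Re-evaluating at (-1.3801, -1.1216): F = (7.221316, 1.218601), so ‖F‖₂ = 7.3234.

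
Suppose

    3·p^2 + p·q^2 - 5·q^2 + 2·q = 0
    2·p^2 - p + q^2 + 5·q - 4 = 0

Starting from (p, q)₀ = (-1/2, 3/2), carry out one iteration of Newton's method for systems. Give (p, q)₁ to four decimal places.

At (-1/2, 3/2): F = (-8.6250, 6.7500).
Jacobian J = [[6·p + q^2, 2·p·q - 10·q + 2], [4·p - 1, 2·q + 5]].
At the point, J = [[-0.7500, -14.5000], [-3.0000, 8.0000]] (det J = -49.5000).
Solving J·Δ = −F gives Δ = (0.5833, -0.6250).
Then the next iterate is (p, q)₁ = (0.0833, 0.8750).

(0.0833, 0.8750)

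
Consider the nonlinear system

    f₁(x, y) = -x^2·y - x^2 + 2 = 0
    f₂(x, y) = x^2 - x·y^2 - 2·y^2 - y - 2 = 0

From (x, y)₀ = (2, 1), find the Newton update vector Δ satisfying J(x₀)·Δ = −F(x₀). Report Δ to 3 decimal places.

At (2, 1): F = (-6.000, -3.000).
Jacobian J = [[-2·x·y - 2·x, -x^2], [2·x - y^2, -2·x·y - 4·y - 1]].
At the point, J = [[-8.000, -4.000], [3.000, -9.000]] (det J = 84.000).
Solving J·Δ = −F gives Δ = (-0.500, -0.500).

(-0.500, -0.500)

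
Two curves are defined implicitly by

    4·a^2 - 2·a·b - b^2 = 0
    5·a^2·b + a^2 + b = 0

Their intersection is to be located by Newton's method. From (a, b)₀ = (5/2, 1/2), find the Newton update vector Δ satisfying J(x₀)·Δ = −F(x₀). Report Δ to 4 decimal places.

(-1.1868, -0.0498)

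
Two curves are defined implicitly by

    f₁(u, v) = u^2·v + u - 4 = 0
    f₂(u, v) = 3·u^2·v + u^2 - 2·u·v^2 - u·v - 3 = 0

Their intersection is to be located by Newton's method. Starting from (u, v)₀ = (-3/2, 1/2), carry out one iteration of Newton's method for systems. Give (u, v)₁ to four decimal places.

At (-3/2, 1/2): F = (-4.3750, 4.1250).
Jacobian J = [[2·u·v + 1, u^2], [6·u·v + 2·u - 2·v^2 - v, 3·u^2 - 4·u·v - u]].
At the point, J = [[-0.5000, 2.2500], [-8.5000, 11.2500]] (det J = 13.5000).
Solving J·Δ = −F gives Δ = (4.3333, 2.9074).
Then the next iterate is (u, v)₁ = (2.8333, 3.4074).

(2.8333, 3.4074)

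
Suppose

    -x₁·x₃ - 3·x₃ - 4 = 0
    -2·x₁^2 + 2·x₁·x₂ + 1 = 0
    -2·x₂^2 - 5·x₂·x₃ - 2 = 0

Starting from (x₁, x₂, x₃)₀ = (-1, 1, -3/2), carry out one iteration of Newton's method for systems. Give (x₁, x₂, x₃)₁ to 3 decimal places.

At (-1, 1, -3/2): F = (-1.000, -3.000, 3.500).
Jacobian J = [[-x₃, 0, -x₁ - 3], [-4·x₁ + 2·x₂, 2·x₁, 0], [0, -4·x₂ - 5·x₃, -5·x₂]].
At the point, J = [[1.500, 0.000, -2.000], [6.000, -2.000, 0.000], [0.000, 3.500, -5.000]] (det J = -27.000).
Solving J·Δ = −F gives Δ = (-0.111, -1.833, -0.583).
Then the next iterate is (x₁, x₂, x₃)₁ = (-1.111, -0.833, -2.083).

(-1.111, -0.833, -2.083)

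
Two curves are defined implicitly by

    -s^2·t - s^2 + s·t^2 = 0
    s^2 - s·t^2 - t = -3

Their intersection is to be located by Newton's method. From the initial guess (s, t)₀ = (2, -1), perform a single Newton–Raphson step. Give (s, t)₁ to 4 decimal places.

(0.0000, -1.0000)

At (2, -1): F = (2.0000, 6.0000).
Jacobian J = [[-2·s·t - 2·s + t^2, -s^2 + 2·s·t], [2·s - t^2, -2·s·t - 1]].
At the point, J = [[1.0000, -8.0000], [3.0000, 3.0000]] (det J = 27.0000).
Solving J·Δ = −F gives Δ = (-2.0000, 0.0000).
Then the next iterate is (s, t)₁ = (0.0000, -1.0000).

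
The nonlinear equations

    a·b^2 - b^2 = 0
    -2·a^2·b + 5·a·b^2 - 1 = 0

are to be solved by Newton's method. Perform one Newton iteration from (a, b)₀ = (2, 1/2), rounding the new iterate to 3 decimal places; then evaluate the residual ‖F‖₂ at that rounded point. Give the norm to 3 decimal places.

At (2, 1/2): F = (0.250, -2.500).
Jacobian J = [[b^2, 2·a·b - 2·b], [-4·a·b + 5·b^2, -2·a^2 + 10·a·b]].
At the point, J = [[0.250, 1.000], [-2.750, 2.000]] (det J = 3.250).
Solving J·Δ = −F gives Δ = (-0.923, -0.019).
Then the next iterate is (a, b)₁ = (1.077, 0.481).
Re-evaluating at (1.077, 0.481): F = (0.01781, -0.86997), so ‖F‖₂ = 0.870.

0.870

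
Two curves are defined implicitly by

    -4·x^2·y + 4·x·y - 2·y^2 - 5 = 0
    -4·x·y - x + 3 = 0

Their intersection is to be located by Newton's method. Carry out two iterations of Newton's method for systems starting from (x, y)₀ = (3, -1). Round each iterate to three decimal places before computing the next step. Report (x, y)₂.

(6.083, -0.286)

At (3, -1): F = (17.000, 12.000).
Jacobian J = [[-8·x·y + 4·y, -4·x^2 + 4·x - 4·y], [-4·y - 1, -4·x]].
At the point, J = [[20.000, -20.000], [3.000, -12.000]] (det J = -180.000).
Solving J·Δ = −F gives Δ = (0.200, 1.050).
Then the next iterate is (x, y)₁ = (3.200, 0.050).
Round to (3.200, 0.050) and repeat: F = (-6.413, -0.840), J = [[-1.080, -28.360], [-1.200, -12.800]].
Δ = (2.883, -0.336), so (x, y)₂ = (6.083, -0.286).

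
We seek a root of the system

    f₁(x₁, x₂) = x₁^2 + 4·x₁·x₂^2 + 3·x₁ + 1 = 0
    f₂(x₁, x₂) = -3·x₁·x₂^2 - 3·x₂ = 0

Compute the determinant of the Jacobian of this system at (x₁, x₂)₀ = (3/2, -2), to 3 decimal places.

J = [[2·x₁ + 4·x₂^2 + 3, 8·x₁·x₂], [-3·x₂^2, -6·x₁·x₂ - 3]].
At the point, J = [[22.000, -24.000], [-12.000, 15.000]].
det J = 42.000.

42.000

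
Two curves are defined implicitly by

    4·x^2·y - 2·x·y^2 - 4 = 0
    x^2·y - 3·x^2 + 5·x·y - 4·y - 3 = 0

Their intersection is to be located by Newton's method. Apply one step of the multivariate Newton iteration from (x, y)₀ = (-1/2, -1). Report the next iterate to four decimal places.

At (-1/2, -1): F = (-4.0000, 2.5000).
Jacobian J = [[8·x·y - 2·y^2, 4·x^2 - 4·x·y], [2·x·y - 6·x + 5·y, x^2 + 5·x - 4]].
At the point, J = [[2.0000, -1.0000], [-1.0000, -6.2500]] (det J = -13.5000).
Solving J·Δ = −F gives Δ = (2.0370, 0.0741).
Then the next iterate is (x, y)₁ = (1.5370, -0.9259).

(1.5370, -0.9259)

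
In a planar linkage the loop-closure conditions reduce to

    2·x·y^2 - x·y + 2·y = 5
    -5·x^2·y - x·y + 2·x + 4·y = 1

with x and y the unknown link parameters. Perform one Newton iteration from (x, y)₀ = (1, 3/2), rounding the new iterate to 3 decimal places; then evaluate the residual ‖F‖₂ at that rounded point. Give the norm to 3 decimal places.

At (1, 3/2): F = (1.000, -2.000).
Jacobian J = [[2·y^2 - y, 4·x·y - x + 2], [-10·x·y - y + 2, -5·x^2 - x + 4]].
At the point, J = [[3.000, 7.000], [-14.500, -2.000]] (det J = 95.500).
Solving J·Δ = −F gives Δ = (-0.126, -0.089).
Then the next iterate is (x, y)₁ = (0.874, 1.411).
Re-evaluating at (0.874, 1.411): F = (0.06892, -0.23036), so ‖F‖₂ = 0.240.

0.240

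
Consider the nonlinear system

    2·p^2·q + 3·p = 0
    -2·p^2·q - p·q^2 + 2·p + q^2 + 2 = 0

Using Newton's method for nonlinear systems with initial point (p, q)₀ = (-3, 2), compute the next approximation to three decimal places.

At (-3, 2): F = (27.000, -24.000).
Jacobian J = [[4·p·q + 3, 2·p^2], [-4·p·q - q^2 + 2, -2·p^2 - 2·p·q + 2·q]].
At the point, J = [[-21.000, 18.000], [22.000, -2.000]] (det J = -354.000).
Solving J·Δ = −F gives Δ = (1.068, -0.254).
Then the next iterate is (p, q)₁ = (-1.932, 1.746).

(-1.932, 1.746)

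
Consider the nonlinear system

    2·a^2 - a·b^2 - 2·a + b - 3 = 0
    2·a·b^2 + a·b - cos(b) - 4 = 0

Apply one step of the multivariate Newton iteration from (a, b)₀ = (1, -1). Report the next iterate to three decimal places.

At (1, -1): F = (-5.000, -3.54030).
Jacobian J = [[4·a - b^2 - 2, -2·a·b + 1], [2·b^2 + b, 4·a·b + a + sin(b)]].
At the point, J = [[1.000, 3.000], [1.000, -3.84147]] (det J = -6.84147).
Solving J·Δ = −F gives Δ = (4.360, 0.213).
Then the next iterate is (a, b)₁ = (5.360, -0.787).

(5.360, -0.787)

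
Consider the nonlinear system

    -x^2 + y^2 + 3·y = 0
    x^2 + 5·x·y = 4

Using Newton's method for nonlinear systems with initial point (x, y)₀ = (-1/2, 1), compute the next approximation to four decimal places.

At (-1/2, 1): F = (3.7500, -6.2500).
Jacobian J = [[-2·x, 2·y + 3], [2·x + 5·y, 5·x]].
At the point, J = [[1.0000, 5.0000], [4.0000, -2.5000]] (det J = -22.5000).
Solving J·Δ = −F gives Δ = (0.9722, -0.9444).
Then the next iterate is (x, y)₁ = (0.4722, 0.0556).

(0.4722, 0.0556)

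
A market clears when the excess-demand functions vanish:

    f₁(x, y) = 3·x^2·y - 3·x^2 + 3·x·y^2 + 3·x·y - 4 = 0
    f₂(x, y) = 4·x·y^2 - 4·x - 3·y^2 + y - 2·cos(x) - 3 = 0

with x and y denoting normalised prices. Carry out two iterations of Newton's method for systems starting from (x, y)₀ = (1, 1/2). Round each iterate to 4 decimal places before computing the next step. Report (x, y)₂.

(-3.5645, 1.1042)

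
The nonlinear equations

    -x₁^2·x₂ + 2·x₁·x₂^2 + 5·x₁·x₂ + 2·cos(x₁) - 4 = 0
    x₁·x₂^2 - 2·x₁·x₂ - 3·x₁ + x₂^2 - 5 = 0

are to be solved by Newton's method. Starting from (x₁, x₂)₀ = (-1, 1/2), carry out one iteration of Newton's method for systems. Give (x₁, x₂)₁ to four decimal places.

(-2.1183, -1.0968)

At (-1, 1/2): F = (-6.419395, -1.0000).
Jacobian J = [[-2·x₁·x₂ + 2·x₂^2 + 5·x₂ - 2·sin(x₁), -x₁^2 + 4·x₁·x₂ + 5·x₁], [x₂^2 - 2·x₂ - 3, 2·x₁·x₂ - 2·x₁ + 2·x₂]].
At the point, J = [[5.682942, -8.0000], [-3.7500, 2.0000]] (det J = -18.634116).
Solving J·Δ = −F gives Δ = (-1.1183, -1.5968).
Then the next iterate is (x₁, x₂)₁ = (-2.1183, -1.0968).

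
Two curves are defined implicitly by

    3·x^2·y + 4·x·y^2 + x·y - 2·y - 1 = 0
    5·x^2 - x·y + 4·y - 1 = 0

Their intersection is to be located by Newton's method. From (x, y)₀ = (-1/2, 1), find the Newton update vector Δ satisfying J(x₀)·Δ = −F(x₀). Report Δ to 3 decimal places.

At (-1/2, 1): F = (-4.750, 4.750).
Jacobian J = [[6·x·y + 4·y^2 + y, 3·x^2 + 8·x·y + x - 2], [10·x - y, -x + 4]].
At the point, J = [[2.000, -5.750], [-6.000, 4.500]] (det J = -25.500).
Solving J·Δ = −F gives Δ = (0.233, -0.745).

(0.233, -0.745)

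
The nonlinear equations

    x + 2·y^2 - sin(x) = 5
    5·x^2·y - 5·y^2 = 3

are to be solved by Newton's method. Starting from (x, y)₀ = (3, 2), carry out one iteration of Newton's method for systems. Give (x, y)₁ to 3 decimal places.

At (3, 2): F = (5.85888, 67.000).
Jacobian J = [[-cos(x) + 1, 4·y], [10·x·y, 5·x^2 - 10·y]].
At the point, J = [[1.98999, 8.000], [60.000, 25.000]] (det J = -430.25019).
Solving J·Δ = −F gives Δ = (-0.905, -0.507).
Then the next iterate is (x, y)₁ = (2.095, 1.493).

(2.095, 1.493)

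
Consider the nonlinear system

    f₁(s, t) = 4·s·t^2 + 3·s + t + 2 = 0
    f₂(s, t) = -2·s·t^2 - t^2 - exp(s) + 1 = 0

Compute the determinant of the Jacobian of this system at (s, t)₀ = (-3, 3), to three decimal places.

-111.535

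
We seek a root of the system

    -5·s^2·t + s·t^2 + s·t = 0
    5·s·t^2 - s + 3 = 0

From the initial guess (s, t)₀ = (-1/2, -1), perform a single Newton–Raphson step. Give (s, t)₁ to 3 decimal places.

(-0.182, -1.455)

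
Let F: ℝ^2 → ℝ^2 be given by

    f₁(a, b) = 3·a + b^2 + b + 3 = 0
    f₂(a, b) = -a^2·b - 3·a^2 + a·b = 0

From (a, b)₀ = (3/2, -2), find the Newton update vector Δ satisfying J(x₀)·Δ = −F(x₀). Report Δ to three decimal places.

At (3/2, -2): F = (9.500, -5.250).
Jacobian J = [[3, 2·b + 1], [-2·a·b - 6·a + b, -a^2 + a]].
At the point, J = [[3.000, -3.000], [-5.000, -0.750]] (det J = -17.250).
Solving J·Δ = −F gives Δ = (-1.326, 1.841).

(-1.326, 1.841)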